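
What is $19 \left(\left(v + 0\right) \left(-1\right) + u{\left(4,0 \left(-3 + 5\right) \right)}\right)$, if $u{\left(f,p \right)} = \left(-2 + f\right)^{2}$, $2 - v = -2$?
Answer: $0$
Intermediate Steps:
$v = 4$ ($v = 2 - -2 = 2 + 2 = 4$)
$19 \left(\left(v + 0\right) \left(-1\right) + u{\left(4,0 \left(-3 + 5\right) \right)}\right) = 19 \left(\left(4 + 0\right) \left(-1\right) + \left(-2 + 4\right)^{2}\right) = 19 \left(4 \left(-1\right) + 2^{2}\right) = 19 \left(-4 + 4\right) = 19 \cdot 0 = 0$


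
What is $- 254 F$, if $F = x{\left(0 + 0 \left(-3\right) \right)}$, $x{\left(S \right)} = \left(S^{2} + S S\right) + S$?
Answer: $0$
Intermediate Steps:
$x{\left(S \right)} = S + 2 S^{2}$ ($x{\left(S \right)} = \left(S^{2} + S^{2}\right) + S = 2 S^{2} + S = S + 2 S^{2}$)
$F = 0$ ($F = \left(0 + 0 \left(-3\right)\right) \left(1 + 2 \left(0 + 0 \left(-3\right)\right)\right) = \left(0 + 0\right) \left(1 + 2 \left(0 + 0\right)\right) = 0 \left(1 + 2 \cdot 0\right) = 0 \left(1 + 0\right) = 0 \cdot 1 = 0$)
$- 254 F = \left(-254\right) 0 = 0$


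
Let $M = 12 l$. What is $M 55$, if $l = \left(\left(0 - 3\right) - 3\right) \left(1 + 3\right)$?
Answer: $-15840$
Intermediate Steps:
$l = -24$ ($l = \left(\left(0 - 3\right) - 3\right) 4 = \left(-3 - 3\right) 4 = \left(-6\right) 4 = -24$)
$M = -288$ ($M = 12 \left(-24\right) = -288$)
$M 55 = \left(-288\right) 55 = -15840$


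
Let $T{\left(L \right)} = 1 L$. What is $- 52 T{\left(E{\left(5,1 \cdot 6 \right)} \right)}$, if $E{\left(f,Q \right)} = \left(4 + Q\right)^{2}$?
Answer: $-5200$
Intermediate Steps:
$T{\left(L \right)} = L$
$- 52 T{\left(E{\left(5,1 \cdot 6 \right)} \right)} = - 52 \left(4 + 1 \cdot 6\right)^{2} = - 52 \left(4 + 6\right)^{2} = - 52 \cdot 10^{2} = \left(-52\right) 100 = -5200$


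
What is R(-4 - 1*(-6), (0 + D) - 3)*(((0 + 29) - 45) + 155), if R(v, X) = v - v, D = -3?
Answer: 0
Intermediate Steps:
R(v, X) = 0
R(-4 - 1*(-6), (0 + D) - 3)*(((0 + 29) - 45) + 155) = 0*(((0 + 29) - 45) + 155) = 0*((29 - 45) + 155) = 0*(-16 + 155) = 0*139 = 0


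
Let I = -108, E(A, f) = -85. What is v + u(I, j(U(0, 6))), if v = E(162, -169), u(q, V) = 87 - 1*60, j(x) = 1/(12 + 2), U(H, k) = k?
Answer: -58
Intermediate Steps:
j(x) = 1/14
u(q, V) = 27 (u(q, V) = 87 - 60 = 27)
v = -85
v + u(I, j(U(0, 6))) = -85 + 27 = -58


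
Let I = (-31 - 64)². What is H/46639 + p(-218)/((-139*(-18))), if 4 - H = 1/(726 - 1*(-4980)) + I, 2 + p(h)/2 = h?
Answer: -13660069673/36990976626 ≈ -0.36928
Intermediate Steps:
p(h) = -4 + 2*h
I = 9025 (I = (-95)² = 9025)
H = -51473827/5706 (H = 4 - (1/(726 - 1*(-4980)) + 9025) = 4 - (1/(726 + 4980) + 9025) = 4 - (1/5706 + 9025) = 4 - 1*51496651/5706 = 4 - 51496651/5706 = -51473827/5706 ≈ -9021.0)
H/46639 + p(-218)/((-139*(-18))) = -51473827/5706/46639 + (-4 + 2*(-218))/((-139*(-18))) = -51473827/5706*1/46639 + (-4 - 436)/2502 = -51473827/266122134 - 440*1/2502 = -51473827/266122134 - 220/1251 = -13660069673/36990976626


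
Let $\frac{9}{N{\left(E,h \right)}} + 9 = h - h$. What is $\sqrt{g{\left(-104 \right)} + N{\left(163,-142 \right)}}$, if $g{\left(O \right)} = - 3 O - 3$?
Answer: $2 \sqrt{77} \approx 17.55$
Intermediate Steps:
$N{\left(E,h \right)} = -1$ ($N{\left(E,h \right)} = \frac{9}{-9 + \left(h - h\right)} = \frac{9}{-9 + 0} = \frac{9}{-9} = 9 \left(- \frac{1}{9}\right) = -1$)
$g{\left(O \right)} = -3 - 3 O$
$\sqrt{g{\left(-104 \right)} + N{\left(163,-142 \right)}} = \sqrt{\left(-3 - -312\right) - 1} = \sqrt{\left(-3 + 312\right) - 1} = \sqrt{309 - 1} = \sqrt{308} = 2 \sqrt{77}$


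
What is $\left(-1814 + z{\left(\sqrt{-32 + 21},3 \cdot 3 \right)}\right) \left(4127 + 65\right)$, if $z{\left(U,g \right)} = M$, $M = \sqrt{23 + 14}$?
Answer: $-7604288 + 4192 \sqrt{37} \approx -7.5788 \cdot 10^{6}$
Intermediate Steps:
$M = \sqrt{37} \approx 6.0828$
$z{\left(U,g \right)} = \sqrt{37}$
$\left(-1814 + z{\left(\sqrt{-32 + 21},3 \cdot 3 \right)}\right) \left(4127 + 65\right) = \left(-1814 + \sqrt{37}\right) \left(4127 + 65\right) = \left(-1814 + \sqrt{37}\right) 4192 = -7604288 + 4192 \sqrt{37}$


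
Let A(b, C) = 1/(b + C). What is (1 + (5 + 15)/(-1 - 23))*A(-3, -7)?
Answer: -1/60 ≈ -0.016667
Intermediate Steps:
A(b, C) = 1/(C + b)
(1 + (5 + 15)/(-1 - 23))*A(-3, -7) = (1 + (5 + 15)/(-1 - 23))/(-7 - 3) = (1 + 20/(-24))/(-10) = (1 + 20*(-1/24))*(-⅒) = (1 - ⅚)*(-⅒) = (⅙)*(-⅒) = -1/60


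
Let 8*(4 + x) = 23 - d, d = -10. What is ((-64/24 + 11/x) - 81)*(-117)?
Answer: -507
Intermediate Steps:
x = ⅛ (x = -4 + (23 - 1*(-10))/8 = -4 + (23 + 10)/8 = -4 + (⅛)*33 = -4 + 33/8 = ⅛ ≈ 0.12500)
((-64/24 + 11/x) - 81)*(-117) = ((-64/24 + 11/(⅛)) - 81)*(-117) = ((-64*1/24 + 11*8) - 81)*(-117) = ((-8/3 + 88) - 81)*(-117) = (256/3 - 81)*(-117) = (13/3)*(-117) = -507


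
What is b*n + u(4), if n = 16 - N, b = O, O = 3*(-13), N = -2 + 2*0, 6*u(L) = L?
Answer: -2104/3 ≈ -701.33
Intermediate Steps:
u(L) = L/6
N = -2 (N = -2 + 0 = -2)
O = -39
b = -39
n = 18 (n = 16 - 1*(-2) = 16 + 2 = 18)
b*n + u(4) = -39*18 + (⅙)*4 = -702 + ⅔ = -2104/3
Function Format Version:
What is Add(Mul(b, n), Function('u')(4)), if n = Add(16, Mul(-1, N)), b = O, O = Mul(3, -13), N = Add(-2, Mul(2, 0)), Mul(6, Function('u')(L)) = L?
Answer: Rational(-2104, 3) ≈ -701.33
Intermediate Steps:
Function('u')(L) = Mul(Rational(1, 6), L)
N = -2 (N = Add(-2, 0) = -2)
O = -39
b = -39
n = 18 (n = Add(16, Mul(-1, -2)) = Add(16, 2) = 18)
Add(Mul(b, n), Function('u')(4)) = Add(Mul(-39, 18), Mul(Rational(1, 6), 4)) = Add(-702, Rational(2, 3)) = Rational(-2104, 3)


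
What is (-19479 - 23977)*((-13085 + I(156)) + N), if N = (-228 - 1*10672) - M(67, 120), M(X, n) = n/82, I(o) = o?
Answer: 42458641344/41 ≈ 1.0356e+9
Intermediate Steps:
M(X, n) = n/82 (M(X, n) = n*(1/82) = n/82)
N = -446960/41 (N = (-228 - 1*10672) - 120/82 = (-228 - 10672) - 1*60/41 = -10900 - 60/41 = -446960/41 ≈ -10901.)
(-19479 - 23977)*((-13085 + I(156)) + N) = (-19479 - 23977)*((-13085 + 156) - 446960/41) = -43456*(-12929 - 446960/41) = -43456*(-977049/41) = 42458641344/41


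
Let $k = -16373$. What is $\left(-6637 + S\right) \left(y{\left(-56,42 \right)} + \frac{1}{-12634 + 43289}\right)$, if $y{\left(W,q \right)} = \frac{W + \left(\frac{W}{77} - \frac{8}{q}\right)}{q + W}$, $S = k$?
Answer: $- \frac{309143318458}{3304609} \approx -93549.0$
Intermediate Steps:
$S = -16373$
$y{\left(W,q \right)} = \frac{- \frac{8}{q} + \frac{78 W}{77}}{W + q}$ ($y{\left(W,q \right)} = \frac{W + \left(W \frac{1}{77} - \frac{8}{q}\right)}{W + q} = \frac{W + \left(\frac{W}{77} - \frac{8}{q}\right)}{W + q} = \frac{W + \left(- \frac{8}{q} + \frac{W}{77}\right)}{W + q} = \frac{- \frac{8}{q} + \frac{78 W}{77}}{W + q}$)
$\left(-6637 + S\right) \left(y{\left(-56,42 \right)} + \frac{1}{-12634 + 43289}\right) = \left(-6637 - 16373\right) \left(\frac{2 \left(-308 + 39 \left(-56\right) 42\right)}{77 \cdot 42 \left(-56 + 42\right)} + \frac{1}{-12634 + 43289}\right) = - 23010 \left(\frac{2}{77} \cdot \frac{1}{42} \frac{1}{-14} \left(-308 - 91728\right) + \frac{1}{30655}\right) = - 23010 \left(\frac{2}{77} \cdot \frac{1}{42} \left(- \frac{1}{14}\right) \left(-92036\right) + \frac{1}{30655}\right) = - 23010 \left(\frac{6574}{1617} + \frac{1}{30655}\right) = \left(-23010\right) \frac{201527587}{49569135} = - \frac{309143318458}{3304609}$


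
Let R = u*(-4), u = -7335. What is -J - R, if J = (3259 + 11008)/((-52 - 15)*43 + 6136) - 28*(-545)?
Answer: -145187267/3255 ≈ -44604.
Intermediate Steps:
J = 49685567/3255 (J = 14267/(-67*43 + 6136) + 15260 = 14267/(-2881 + 6136) + 15260 = 14267/3255 + 15260 = 49685567/3255 ≈ 15264.)
R = 29340 (R = -7335*(-4) = 29340)
-J - R = -1*49685567/3255 - 1*29340 = -49685567/3255 - 29340 = -145187267/3255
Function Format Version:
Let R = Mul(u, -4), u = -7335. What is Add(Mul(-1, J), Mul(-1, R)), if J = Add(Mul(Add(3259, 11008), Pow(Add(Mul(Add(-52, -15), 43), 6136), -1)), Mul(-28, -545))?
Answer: Rational(-145187267, 3255) ≈ -44604.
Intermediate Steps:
J = Rational(49685567, 3255) (J = Add(Mul(14267, Pow(Add(Mul(-67, 43), 6136), -1)), 15260) = Add(Mul(14267, Pow(Add(-2881, 6136), -1)), 15260) = Add(Mul(14267, Pow(3255, -1)), 15260) = Add(Mul(14267, Rational(1, 3255)), 15260) = Add(Rational(14267, 3255), 15260) = Rational(49685567, 3255) ≈ 15264.)
R = 29340 (R = Mul(-7335, -4) = 29340)
Add(Mul(-1, J), Mul(-1, R)) = Add(Mul(-1, Rational(49685567, 3255)), Mul(-1, 29340)) = Add(Rational(-49685567, 3255), -29340) = Rational(-145187267, 3255)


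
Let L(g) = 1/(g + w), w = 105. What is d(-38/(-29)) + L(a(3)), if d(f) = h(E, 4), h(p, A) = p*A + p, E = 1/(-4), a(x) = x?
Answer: -67/54 ≈ -1.2407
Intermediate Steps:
E = -¼ ≈ -0.25000
h(p, A) = p + A*p (h(p, A) = A*p + p = p + A*p)
d(f) = -5/4 (d(f) = -(1 + 4)/4 = -¼*5 = -5/4)
L(g) = 1/(105 + g) (L(g) = 1/(g + 105) = 1/(105 + g))
d(-38/(-29)) + L(a(3)) = -5/4 + 1/(105 + 3) = -5/4 + 1/108 = -67/54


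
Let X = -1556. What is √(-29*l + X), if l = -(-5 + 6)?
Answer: I*√1527 ≈ 39.077*I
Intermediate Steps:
l = -1 (l = -1*1 = -1)
√(-29*l + X) = √(-29*(-1) - 1556) = √(29 - 1556) = √(-1527) = I*√1527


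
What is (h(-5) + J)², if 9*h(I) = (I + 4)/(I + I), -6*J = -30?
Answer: 203401/8100 ≈ 25.111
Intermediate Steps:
J = 5 (J = -⅙*(-30) = 5)
h(I) = (4 + I)/(18*I) (h(I) = ((I + 4)/(I + I))/9 = ((4 + I)/((2*I)))/9 = ((4 + I)*(1/(2*I)))/9 = ((4 + I)/(2*I))/9 = (4 + I)/(18*I))
(h(-5) + J)² = ((1/18)*(4 - 5)/(-5) + 5)² = ((1/18)*(-⅕)*(-1) + 5)² = (1/90 + 5)² = (451/90)² = 203401/8100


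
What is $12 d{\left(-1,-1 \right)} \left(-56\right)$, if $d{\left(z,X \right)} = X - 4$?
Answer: $3360$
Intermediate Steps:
$d{\left(z,X \right)} = -4 + X$
$12 d{\left(-1,-1 \right)} \left(-56\right) = 12 \left(-4 - 1\right) \left(-56\right) = 12 \left(-5\right) \left(-56\right) = \left(-60\right) \left(-56\right) = 3360$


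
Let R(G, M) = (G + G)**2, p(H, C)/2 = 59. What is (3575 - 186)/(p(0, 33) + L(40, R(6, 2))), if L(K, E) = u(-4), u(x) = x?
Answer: 3389/114 ≈ 29.728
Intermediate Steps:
p(H, C) = 118 (p(H, C) = 2*59 = 118)
R(G, M) = 4*G**2 (R(G, M) = (2*G)**2 = 4*G**2)
L(K, E) = -4
(3575 - 186)/(p(0, 33) + L(40, R(6, 2))) = (3575 - 186)/(118 - 4) = 3389/114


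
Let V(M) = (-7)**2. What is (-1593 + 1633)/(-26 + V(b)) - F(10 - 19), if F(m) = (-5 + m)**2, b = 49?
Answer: -4468/23 ≈ -194.26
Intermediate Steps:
V(M) = 49
(-1593 + 1633)/(-26 + V(b)) - F(10 - 19) = (-1593 + 1633)/(-26 + 49) - (-5 + (10 - 19))**2 = 40/23 - (-5 - 9)**2 = 40*(1/23) - 1*(-14)**2 = 40/23 - 1*196 = 40/23 - 196 = -4468/23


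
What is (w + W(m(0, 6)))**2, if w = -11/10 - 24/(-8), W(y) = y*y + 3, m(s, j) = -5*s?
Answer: 2401/100 ≈ 24.010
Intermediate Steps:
W(y) = 3 + y**2 (W(y) = y**2 + 3 = 3 + y**2)
w = 19/10 (w = -11*1/10 - 24*(-1/8) = -11/10 + 3 = 19/10 ≈ 1.9000)
(w + W(m(0, 6)))**2 = (19/10 + (3 + (-5*0)**2))**2 = (19/10 + (3 + 0**2))**2 = (19/10 + (3 + 0))**2 = (19/10 + 3)**2 = (49/10)**2 = 2401/100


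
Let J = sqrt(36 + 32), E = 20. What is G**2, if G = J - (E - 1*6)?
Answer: 264 - 56*sqrt(17) ≈ 33.106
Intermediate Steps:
J = 2*sqrt(17) (J = sqrt(68) = 2*sqrt(17) ≈ 8.2462)
G = -14 + 2*sqrt(17) (G = 2*sqrt(17) - (20 - 1*6) = 2*sqrt(17) - (20 - 6) = 2*sqrt(17) - 1*14 = 2*sqrt(17) - 14 = -14 + 2*sqrt(17) ≈ -5.7538)
G**2 = (-14 + 2*sqrt(17))**2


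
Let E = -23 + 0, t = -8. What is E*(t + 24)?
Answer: -368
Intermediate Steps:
E = -23
E*(t + 24) = -23*(-8 + 24) = -23*16 = -368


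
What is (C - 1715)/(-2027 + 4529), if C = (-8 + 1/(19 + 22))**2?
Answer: -1387993/2102931 ≈ -0.66003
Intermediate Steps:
C = 106929/1681 (C = (-8 + 1/41)**2 = (-327/41)**2 = 106929/1681 ≈ 63.610)
(C - 1715)/(-2027 + 4529) = (106929/1681 - 1715)/(-2027 + 4529) = -2775986/1681/2502 = -2775986/1681*1/2502 = -1387993/2102931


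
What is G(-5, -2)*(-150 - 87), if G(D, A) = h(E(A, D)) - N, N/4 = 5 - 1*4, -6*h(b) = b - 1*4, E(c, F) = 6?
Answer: 1027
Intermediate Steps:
h(b) = ⅔ - b/6 (h(b) = -(b - 1*4)/6 = -(b - 4)/6 = -(-4 + b)/6 = ⅔ - b/6)
N = 4 (N = 4*(5 - 1*4) = 4*(5 - 4) = 4*1 = 4)
G(D, A) = -13/3 (G(D, A) = (⅔ - ⅙*6) - 1*4 = (⅔ - 1) - 4 = -⅓ - 4 = -13/3)
G(-5, -2)*(-150 - 87) = -13*(-150 - 87)/3 = -13/3*(-237) = 1027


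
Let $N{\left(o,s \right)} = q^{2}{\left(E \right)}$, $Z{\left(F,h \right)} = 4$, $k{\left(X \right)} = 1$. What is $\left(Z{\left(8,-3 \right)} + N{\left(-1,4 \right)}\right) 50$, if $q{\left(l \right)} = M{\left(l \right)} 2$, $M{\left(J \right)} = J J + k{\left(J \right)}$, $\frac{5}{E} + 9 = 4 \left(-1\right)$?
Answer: $\frac{13239400}{28561} \approx 463.55$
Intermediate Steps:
$E = - \frac{5}{13}$ ($E = \frac{5}{-9 + 4 \left(-1\right)} = \frac{5}{-9 - 4} = \frac{5}{-13} = 5 \left(- \frac{1}{13}\right) = - \frac{5}{13} \approx -0.38462$)
$M{\left(J \right)} = 1 + J^{2}$ ($M{\left(J \right)} = J J + 1 = J^{2} + 1 = 1 + J^{2}$)
$q{\left(l \right)} = 2 + 2 l^{2}$ ($q{\left(l \right)} = \left(1 + l^{2}\right) 2 = 2 + 2 l^{2}$)
$N{\left(o,s \right)} = \frac{150544}{28561}$ ($N{\left(o,s \right)} = \left(2 + 2 \left(- \frac{5}{13}\right)^{2}\right)^{2} = \left(2 + 2 \cdot \frac{25}{169}\right)^{2} = \left(2 + \frac{50}{169}\right)^{2} = \left(\frac{388}{169}\right)^{2} = \frac{150544}{28561}$)
$\left(Z{\left(8,-3 \right)} + N{\left(-1,4 \right)}\right) 50 = \left(4 + \frac{150544}{28561}\right) 50 = \frac{264788}{28561} \cdot 50 = \frac{13239400}{28561}$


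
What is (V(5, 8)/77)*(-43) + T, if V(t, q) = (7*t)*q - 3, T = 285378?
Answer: 21962195/77 ≈ 2.8522e+5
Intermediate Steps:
V(t, q) = -3 + 7*q*t (V(t, q) = 7*q*t - 3 = -3 + 7*q*t)
(V(5, 8)/77)*(-43) + T = ((-3 + 7*8*5)/77)*(-43) + 285378 = ((-3 + 280)/77)*(-43) + 285378 = ((1/77)*277)*(-43) + 285378 = (277/77)*(-43) + 285378 = -11911/77 + 285378 = 21962195/77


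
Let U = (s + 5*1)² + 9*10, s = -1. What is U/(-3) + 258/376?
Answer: -19541/564 ≈ -34.647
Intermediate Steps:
U = 106 (U = (-1 + 5*1)² + 9*10 = (-1 + 5)² + 90 = 4² + 90 = 16 + 90 = 106)
U/(-3) + 258/376 = 106/(-3) + 258/376 = 106*(-⅓) + 258*(1/376) = -106/3 + 129/188 = -19541/564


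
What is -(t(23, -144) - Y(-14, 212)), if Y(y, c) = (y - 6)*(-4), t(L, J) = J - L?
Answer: 247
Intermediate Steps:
Y(y, c) = 24 - 4*y (Y(y, c) = (-6 + y)*(-4) = 24 - 4*y)
-(t(23, -144) - Y(-14, 212)) = -((-144 - 1*23) - (24 - 4*(-14))) = -((-144 - 23) - (24 + 56)) = -(-167 - 1*80) = -(-167 - 80) = -1*(-247) = 247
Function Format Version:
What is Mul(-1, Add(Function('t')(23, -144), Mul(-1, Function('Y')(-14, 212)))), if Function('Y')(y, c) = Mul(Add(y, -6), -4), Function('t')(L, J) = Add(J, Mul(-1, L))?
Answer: 247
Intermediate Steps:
Function('Y')(y, c) = Add(24, Mul(-4, y)) (Function('Y')(y, c) = Mul(Add(-6, y), -4) = Add(24, Mul(-4, y)))
Mul(-1, Add(Function('t')(23, -144), Mul(-1, Function('Y')(-14, 212)))) = Mul(-1, Add(Add(-144, Mul(-1, 23)), Mul(-1, Add(24, Mul(-4, -14))))) = Mul(-1, Add(Add(-144, -23), Mul(-1, Add(24, 56)))) = Mul(-1, Add(-167, Mul(-1, 80))) = Mul(-1, Add(-167, -80)) = Mul(-1, -247) = 247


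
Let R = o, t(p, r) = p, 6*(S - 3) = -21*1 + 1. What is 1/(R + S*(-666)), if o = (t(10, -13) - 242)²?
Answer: 1/54046 ≈ 1.8503e-5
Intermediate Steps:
S = -⅓ (S = 3 + (-21*1 + 1)/6 = 3 + (-21 + 1)/6 = 3 + (⅙)*(-20) = 3 - 10/3 = -⅓ ≈ -0.33333)
o = 53824 (o = (10 - 242)² = (-232)² = 53824)
R = 53824
1/(R + S*(-666)) = 1/(53824 - ⅓*(-666)) = 1/(53824 + 222) = 1/54046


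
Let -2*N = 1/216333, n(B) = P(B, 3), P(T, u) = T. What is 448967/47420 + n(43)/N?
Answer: -882231484993/47420 ≈ -1.8605e+7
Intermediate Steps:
n(B) = B
N = -1/432666 (N = -1/2/216333 = -1/2*1/216333 = -1/432666 ≈ -2.3113e-6)
448967/47420 + n(43)/N = 448967/47420 + 43/(-1/432666) = 448967*(1/47420) + 43*(-432666) = 448967/47420 - 18604638 = -882231484993/47420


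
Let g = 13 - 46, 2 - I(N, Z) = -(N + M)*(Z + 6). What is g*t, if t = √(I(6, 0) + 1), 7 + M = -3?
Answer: -33*I*√21 ≈ -151.23*I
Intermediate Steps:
M = -10 (M = -7 - 3 = -10)
I(N, Z) = 2 + (-10 + N)*(6 + Z) (I(N, Z) = 2 - (-1)*(N - 10)*(Z + 6) = 2 - (-1)*(-10 + N)*(6 + Z) = 2 + (-10 + N)*(6 + Z))
t = I*√21 (t = √((-58 - 10*0 + 6*6 + 6*0) + 1) = √((-58 + 0 + 36 + 0) + 1) = √(-22 + 1) = √(-21) = I*√21 ≈ 4.5826*I)
g = -33
g*t = -33*I*√21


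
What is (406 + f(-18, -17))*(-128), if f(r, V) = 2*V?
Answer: -47616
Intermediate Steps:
(406 + f(-18, -17))*(-128) = (406 + 2*(-17))*(-128) = (406 - 34)*(-128) = 372*(-128) = -47616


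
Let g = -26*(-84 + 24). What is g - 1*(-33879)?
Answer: 35439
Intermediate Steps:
g = 1560 (g = -26*(-60) = 1560)
g - 1*(-33879) = 1560 - 1*(-33879) = 1560 + 33879 = 35439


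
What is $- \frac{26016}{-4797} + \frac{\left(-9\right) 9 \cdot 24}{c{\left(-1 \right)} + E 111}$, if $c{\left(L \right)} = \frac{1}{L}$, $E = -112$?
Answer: $\frac{110927432}{19880367} \approx 5.5798$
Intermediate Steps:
$- \frac{26016}{-4797} + \frac{\left(-9\right) 9 \cdot 24}{c{\left(-1 \right)} + E 111} = - \frac{26016}{-4797} + \frac{\left(-9\right) 9 \cdot 24}{\frac{1}{-1} - 12432} = \left(-26016\right) \left(- \frac{1}{4797}\right) + \frac{\left(-81\right) 24}{-1 - 12432} = \frac{8672}{1599} - \frac{1944}{-12433} = \frac{8672}{1599} - - \frac{1944}{12433} = \frac{8672}{1599} + \frac{1944}{12433} = \frac{110927432}{19880367}$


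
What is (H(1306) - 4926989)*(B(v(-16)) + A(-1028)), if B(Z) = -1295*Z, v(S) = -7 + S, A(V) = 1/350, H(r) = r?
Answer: -7335574111419/50 ≈ -1.4671e+11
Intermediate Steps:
A(V) = 1/350
(H(1306) - 4926989)*(B(v(-16)) + A(-1028)) = (1306 - 4926989)*(-1295*(-7 - 16) + 1/350) = -4925683*(-1295*(-23) + 1/350) = -4925683*(29785 + 1/350) = -4925683*10424751/350 = -7335574111419/50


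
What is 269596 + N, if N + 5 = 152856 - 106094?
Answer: 316353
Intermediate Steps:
N = 46757 (N = -5 + (152856 - 106094) = -5 + 46762 = 46757)
269596 + N = 269596 + 46757 = 316353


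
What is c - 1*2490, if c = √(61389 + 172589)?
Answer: -2490 + √233978 ≈ -2006.3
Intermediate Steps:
c = √233978 ≈ 483.71
c - 1*2490 = √233978 - 1*2490 = √233978 - 2490 = -2490 + √233978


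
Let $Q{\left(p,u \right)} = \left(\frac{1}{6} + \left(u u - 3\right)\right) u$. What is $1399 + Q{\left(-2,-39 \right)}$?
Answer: $- \frac{115619}{2} \approx -57810.0$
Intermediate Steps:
$Q{\left(p,u \right)} = u \left(- \frac{17}{6} + u^{2}\right)$ ($Q{\left(p,u \right)} = \left(\frac{1}{6} + \left(u^{2} - 3\right)\right) u = \left(\frac{1}{6} + \left(-3 + u^{2}\right)\right) u = \left(- \frac{17}{6} + u^{2}\right) u = u \left(- \frac{17}{6} + u^{2}\right)$)
$1399 + Q{\left(-2,-39 \right)} = 1399 - 39 \left(- \frac{17}{6} + \left(-39\right)^{2}\right) = 1399 - 39 \left(- \frac{17}{6} + 1521\right) = 1399 - \frac{118417}{2} = - \frac{115619}{2}$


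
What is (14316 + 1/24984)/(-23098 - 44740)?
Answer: -357670945/1694864592 ≈ -0.21103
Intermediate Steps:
(14316 + 1/24984)/(-23098 - 44740) = (14316 + 1/24984)/(-67838) = (357670945/24984)*(-1/67838) = -357670945/1694864592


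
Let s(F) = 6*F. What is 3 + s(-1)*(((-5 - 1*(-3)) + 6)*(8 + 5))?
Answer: -309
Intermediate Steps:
3 + s(-1)*(((-5 - 1*(-3)) + 6)*(8 + 5)) = 3 + (6*(-1))*(((-5 - 1*(-3)) + 6)*(8 + 5)) = 3 - 6*((-5 + 3) + 6)*13 = 3 - 6*(-2 + 6)*13 = 3 - 24*13 = 3 - 6*52 = 3 - 312 = -309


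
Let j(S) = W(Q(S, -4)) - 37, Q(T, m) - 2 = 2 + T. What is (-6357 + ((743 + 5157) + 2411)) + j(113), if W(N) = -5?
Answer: 1912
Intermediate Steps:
Q(T, m) = 4 + T (Q(T, m) = 2 + (2 + T) = 4 + T)
j(S) = -42 (j(S) = -5 - 37 = -42)
(-6357 + ((743 + 5157) + 2411)) + j(113) = (-6357 + ((743 + 5157) + 2411)) - 42 = (-6357 + (5900 + 2411)) - 42 = (-6357 + 8311) - 42 = 1954 - 42 = 1912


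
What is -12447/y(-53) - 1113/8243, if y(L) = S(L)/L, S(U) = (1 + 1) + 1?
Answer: 1812609858/8243 ≈ 2.1990e+5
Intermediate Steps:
S(U) = 3 (S(U) = 2 + 1 = 3)
y(L) = 3/L
-12447/y(-53) - 1113/8243 = -12447/(3/(-53)) - 1113/8243 = -12447/(3*(-1/53)) - 1113*1/8243 = -12447/(-3/53) - 1113/8243 = -12447*(-53/3) - 1113/8243 = 219897 - 1113/8243 = 1812609858/8243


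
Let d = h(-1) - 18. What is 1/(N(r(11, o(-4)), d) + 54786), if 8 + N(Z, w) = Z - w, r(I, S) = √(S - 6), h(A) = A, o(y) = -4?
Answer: 54797/3002711219 - I*√10/3002711219 ≈ 1.8249e-5 - 1.0531e-9*I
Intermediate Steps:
r(I, S) = √(-6 + S)
d = -19 (d = -1 - 18 = -19)
N(Z, w) = -8 + Z - w (N(Z, w) = -8 + (Z - w) = -8 + Z - w)
1/(N(r(11, o(-4)), d) + 54786) = 1/((-8 + √(-6 - 4) - 1*(-19)) + 54786) = 1/((-8 + √(-10) + 19) + 54786) = 1/((-8 + I*√10 + 19) + 54786) = 1/((11 + I*√10) + 54786) = 1/(54797 + I*√10)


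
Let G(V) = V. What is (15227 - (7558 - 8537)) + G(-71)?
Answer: 16135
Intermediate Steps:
(15227 - (7558 - 8537)) + G(-71) = (15227 - (7558 - 8537)) - 71 = (15227 - 1*(-979)) - 71 = (15227 + 979) - 71 = 16206 - 71 = 16135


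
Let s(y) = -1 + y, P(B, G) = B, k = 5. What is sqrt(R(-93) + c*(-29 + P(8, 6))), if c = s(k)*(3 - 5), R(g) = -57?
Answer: sqrt(111) ≈ 10.536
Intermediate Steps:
c = -8 (c = (-1 + 5)*(3 - 5) = 4*(-2) = -8)
sqrt(R(-93) + c*(-29 + P(8, 6))) = sqrt(-57 - 8*(-29 + 8)) = sqrt(-57 - 8*(-21)) = sqrt(-57 + 168) = sqrt(111)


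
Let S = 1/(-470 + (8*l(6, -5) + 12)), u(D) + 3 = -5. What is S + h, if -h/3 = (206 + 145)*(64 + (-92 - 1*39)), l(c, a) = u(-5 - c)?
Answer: 36827621/522 ≈ 70551.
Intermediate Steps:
u(D) = -8 (u(D) = -3 - 5 = -8)
l(c, a) = -8
h = 70551 (h = -3*(206 + 145)*(64 + (-92 - 1*39)) = -1053*(64 + (-92 - 39)) = -1053*(64 - 131) = -1053*(-67) = -3*(-23517) = 70551)
S = -1/522 (S = 1/(-470 + (8*(-8) + 12)) = 1/(-470 + (-64 + 12)) = 1/(-470 - 52) = 1/(-522) = -1/522 ≈ -0.0019157)
S + h = -1/522 + 70551 = 36827621/522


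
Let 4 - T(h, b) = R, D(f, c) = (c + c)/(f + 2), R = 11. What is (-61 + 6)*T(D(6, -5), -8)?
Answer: 385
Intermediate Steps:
D(f, c) = 2*c/(2 + f) (D(f, c) = (2*c)/(2 + f) = 2*c/(2 + f))
T(h, b) = -7 (T(h, b) = 4 - 1*11 = 4 - 11 = -7)
(-61 + 6)*T(D(6, -5), -8) = (-61 + 6)*(-7) = -55*(-7) = 385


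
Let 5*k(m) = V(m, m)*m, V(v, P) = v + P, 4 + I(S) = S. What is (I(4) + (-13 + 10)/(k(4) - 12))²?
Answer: 225/784 ≈ 0.28699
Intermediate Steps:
I(S) = -4 + S
V(v, P) = P + v
k(m) = 2*m²/5 (k(m) = ((m + m)*m)/5 = ((2*m)*m)/5 = (2*m²)/5 = 2*m²/5)
(I(4) + (-13 + 10)/(k(4) - 12))² = ((-4 + 4) + (-13 + 10)/((⅖)*4² - 12))² = (0 - 3/((⅖)*16 - 12))² = (0 - 3/(32/5 - 12))² = (0 - 3/(-28/5))² = (0 - 3*(-5/28))² = (0 + 15/28)² = (15/28)² = 225/784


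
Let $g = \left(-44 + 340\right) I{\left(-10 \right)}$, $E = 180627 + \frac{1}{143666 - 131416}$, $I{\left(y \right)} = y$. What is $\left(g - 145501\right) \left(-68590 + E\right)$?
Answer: $- \frac{203755782096711}{12250} \approx -1.6633 \cdot 10^{10}$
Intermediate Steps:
$E = \frac{2212680751}{12250}$ ($E = 180627 + \frac{1}{12250} = \frac{2212680751}{12250} \approx 1.8063 \cdot 10^{5}$)
$g = -2960$ ($g = \left(-44 + 340\right) \left(-10\right) = 296 \left(-10\right) = -2960$)
$\left(g - 145501\right) \left(-68590 + E\right) = \left(-2960 - 145501\right) \left(-68590 + \frac{2212680751}{12250}\right) = \left(-148461\right) \frac{1372453251}{12250} = - \frac{203755782096711}{12250}$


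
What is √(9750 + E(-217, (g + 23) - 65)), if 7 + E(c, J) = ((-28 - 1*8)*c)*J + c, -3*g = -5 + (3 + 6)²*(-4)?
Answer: √538138 ≈ 733.58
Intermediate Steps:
g = 329/3 (g = -(-5 + (3 + 6)²*(-4))/3 = -(-5 + 9²*(-4))/3 = -(-5 + 81*(-4))/3 = -(-5 - 324)/3 = -⅓*(-329) = 329/3 ≈ 109.67)
E(c, J) = -7 + c - 36*J*c (E(c, J) = -7 + (((-28 - 1*8)*c)*J + c) = -7 + (((-28 - 8)*c)*J + c) = -7 + ((-36*c)*J + c) = -7 + (-36*J*c + c) = -7 + (c - 36*J*c) = -7 + c - 36*J*c)
√(9750 + E(-217, (g + 23) - 65)) = √(9750 + (-7 - 217 - 36*((329/3 + 23) - 65)*(-217))) = √(9750 + (-7 - 217 - 36*(398/3 - 65)*(-217))) = √(9750 + (-7 - 217 - 36*203/3*(-217))) = √(9750 + (-7 - 217 + 528612)) = √(9750 + 528388) = √538138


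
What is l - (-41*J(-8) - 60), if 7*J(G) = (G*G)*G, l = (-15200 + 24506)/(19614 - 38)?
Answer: -201326165/68516 ≈ -2938.4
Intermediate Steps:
l = 4653/9788 (l = 9306/19576 = 9306*(1/19576) = 4653/9788 ≈ 0.47538)
J(G) = G³/7 (J(G) = ((G*G)*G)/7 = (G²*G)/7 = G³/7)
l - (-41*J(-8) - 60) = 4653/9788 - (-41*(-8)³/7 - 60) = 4653/9788 - (-41*(-512)/7 - 60) = 4653/9788 - (-41*(-512/7) - 60) = 4653/9788 - (20992/7 - 60) = 4653/9788 - 1*20572/7 = 4653/9788 - 20572/7 = -201326165/68516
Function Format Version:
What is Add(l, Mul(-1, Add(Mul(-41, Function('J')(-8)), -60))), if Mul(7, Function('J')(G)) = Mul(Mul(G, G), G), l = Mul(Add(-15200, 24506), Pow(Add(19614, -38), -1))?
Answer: Rational(-201326165, 68516) ≈ -2938.4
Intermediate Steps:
l = Rational(4653, 9788) (l = Mul(9306, Pow(19576, -1)) = Mul(9306, Rational(1, 19576)) = Rational(4653, 9788) ≈ 0.47538)
Function('J')(G) = Mul(Rational(1, 7), Pow(G, 3)) (Function('J')(G) = Mul(Rational(1, 7), Mul(Mul(G, G), G)) = Mul(Rational(1, 7), Mul(Pow(G, 2), G)) = Mul(Rational(1, 7), Pow(G, 3)))
Add(l, Mul(-1, Add(Mul(-41, Function('J')(-8)), -60))) = Add(Rational(4653, 9788), Mul(-1, Add(Mul(-41, Mul(Rational(1, 7), Pow(-8, 3))), -60))) = Add(Rational(4653, 9788), Mul(-1, Add(Mul(-41, Mul(Rational(1, 7), -512)), -60))) = Add(Rational(4653, 9788), Mul(-1, Add(Mul(-41, Rational(-512, 7)), -60))) = Add(Rational(4653, 9788), Mul(-1, Add(Rational(20992, 7), -60))) = Add(Rational(4653, 9788), Mul(-1, Rational(20572, 7))) = Add(Rational(4653, 9788), Rational(-20572, 7)) = Rational(-201326165, 68516)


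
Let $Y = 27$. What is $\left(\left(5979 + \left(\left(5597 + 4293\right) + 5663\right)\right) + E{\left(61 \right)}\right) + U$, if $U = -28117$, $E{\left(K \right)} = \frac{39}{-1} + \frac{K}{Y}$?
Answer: $- \frac{178787}{27} \approx -6621.7$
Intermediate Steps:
$E{\left(K \right)} = -39 + \frac{K}{27}$ ($E{\left(K \right)} = \frac{39}{-1} + \frac{K}{27} = 39 \left(-1\right) + K \frac{1}{27} = -39 + \frac{K}{27}$)
$\left(\left(5979 + \left(\left(5597 + 4293\right) + 5663\right)\right) + E{\left(61 \right)}\right) + U = \left(\left(5979 + \left(\left(5597 + 4293\right) + 5663\right)\right) + \left(-39 + \frac{1}{27} \cdot 61\right)\right) - 28117 = \left(\left(5979 + \left(9890 + 5663\right)\right) + \left(-39 + \frac{61}{27}\right)\right) - 28117 = \left(\left(5979 + 15553\right) - \frac{992}{27}\right) - 28117 = \left(21532 - \frac{992}{27}\right) - 28117 = \frac{580372}{27} - 28117 = - \frac{178787}{27}$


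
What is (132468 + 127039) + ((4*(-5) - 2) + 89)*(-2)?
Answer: 259373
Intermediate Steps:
(132468 + 127039) + ((4*(-5) - 2) + 89)*(-2) = 259507 + ((-20 - 2) + 89)*(-2) = 259507 + (-22 + 89)*(-2) = 259507 + 67*(-2) = 259507 - 134 = 259373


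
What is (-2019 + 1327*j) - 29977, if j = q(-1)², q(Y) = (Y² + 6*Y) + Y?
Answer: 15776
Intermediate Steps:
q(Y) = Y² + 7*Y
j = 36 (j = (-(7 - 1))² = (-1*6)² = (-6)² = 36)
(-2019 + 1327*j) - 29977 = (-2019 + 1327*36) - 29977 = (-2019 + 47772) - 29977 = 45753 - 29977 = 15776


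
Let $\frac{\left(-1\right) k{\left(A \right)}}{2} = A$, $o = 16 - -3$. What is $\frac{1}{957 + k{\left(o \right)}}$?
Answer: $\frac{1}{919} \approx 0.0010881$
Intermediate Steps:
$o = 19$ ($o = 16 + 3 = 19$)
$k{\left(A \right)} = - 2 A$
$\frac{1}{957 + k{\left(o \right)}} = \frac{1}{957 - 38} = \frac{1}{919}$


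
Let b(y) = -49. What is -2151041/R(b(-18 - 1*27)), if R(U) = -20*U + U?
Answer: -2151041/931 ≈ -2310.5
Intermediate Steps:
R(U) = -19*U
-2151041/R(b(-18 - 1*27)) = -2151041/((-19*(-49))) = -2151041/931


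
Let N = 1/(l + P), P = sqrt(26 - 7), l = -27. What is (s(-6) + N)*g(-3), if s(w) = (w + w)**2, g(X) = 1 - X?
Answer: 204426/355 - 2*sqrt(19)/355 ≈ 575.82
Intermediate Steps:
P = sqrt(19) ≈ 4.3589
s(w) = 4*w**2 (s(w) = (2*w)**2 = 4*w**2)
N = 1/(-27 + sqrt(19)) ≈ -0.044167
(s(-6) + N)*g(-3) = (4*(-6)**2 + (-27/710 - sqrt(19)/710))*(1 - 1*(-3)) = (4*36 + (-27/710 - sqrt(19)/710))*(1 + 3) = (144 + (-27/710 - sqrt(19)/710))*4 = (102213/710 - sqrt(19)/710)*4 = 204426/355 - 2*sqrt(19)/355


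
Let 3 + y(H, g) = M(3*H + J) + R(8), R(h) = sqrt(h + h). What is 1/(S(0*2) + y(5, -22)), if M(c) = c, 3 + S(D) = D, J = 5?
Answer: 1/18 ≈ 0.055556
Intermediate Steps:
S(D) = -3 + D
R(h) = sqrt(2)*sqrt(h) (R(h) = sqrt(2*h) = sqrt(2)*sqrt(h))
y(H, g) = 6 + 3*H (y(H, g) = -3 + ((3*H + 5) + sqrt(2)*sqrt(8)) = -3 + ((5 + 3*H) + sqrt(2)*(2*sqrt(2))) = -3 + ((5 + 3*H) + 4) = -3 + (9 + 3*H) = 6 + 3*H)
1/(S(0*2) + y(5, -22)) = 1/((-3 + 0*2) + (6 + 3*5)) = 1/((-3 + 0) + (6 + 15)) = 1/(-3 + 21) = 1/18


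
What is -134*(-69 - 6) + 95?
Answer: 10145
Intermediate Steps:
-134*(-69 - 6) + 95 = -134*(-75) + 95 = 10050 + 95 = 10145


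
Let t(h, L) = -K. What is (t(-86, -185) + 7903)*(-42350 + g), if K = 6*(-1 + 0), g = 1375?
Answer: -324071275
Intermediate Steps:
K = -6 (K = 6*(-1) = -6)
t(h, L) = 6 (t(h, L) = -1*(-6) = 6)
(t(-86, -185) + 7903)*(-42350 + g) = (6 + 7903)*(-42350 + 1375) = 7909*(-40975) = -324071275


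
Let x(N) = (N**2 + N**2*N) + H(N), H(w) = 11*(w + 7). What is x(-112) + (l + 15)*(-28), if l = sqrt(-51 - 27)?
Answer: -1393959 - 28*I*sqrt(78) ≈ -1.394e+6 - 247.29*I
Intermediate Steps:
l = I*sqrt(78) (l = sqrt(-78) = I*sqrt(78) ≈ 8.8318*I)
H(w) = 77 + 11*w (H(w) = 11*(7 + w) = 77 + 11*w)
x(N) = 77 + N**2 + N**3 + 11*N (x(N) = (N**2 + N**2*N) + (77 + 11*N) = (N**2 + N**3) + (77 + 11*N) = 77 + N**2 + N**3 + 11*N)
x(-112) + (l + 15)*(-28) = (77 + (-112)**2 + (-112)**3 + 11*(-112)) + (I*sqrt(78) + 15)*(-28) = (77 + 12544 - 1404928 - 1232) + (15 + I*sqrt(78))*(-28) = -1393539 + (-420 - 28*I*sqrt(78)) = -1393959 - 28*I*sqrt(78)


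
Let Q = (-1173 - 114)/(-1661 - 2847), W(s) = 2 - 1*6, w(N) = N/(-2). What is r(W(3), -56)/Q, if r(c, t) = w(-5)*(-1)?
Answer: -11270/1287 ≈ -8.7568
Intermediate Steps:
w(N) = -N/2 (w(N) = N*(-½) = -N/2)
W(s) = -4 (W(s) = 2 - 6 = -4)
Q = 1287/4508 (Q = -1287/(-4508) = -1287*(-1/4508) = 1287/4508 ≈ 0.28549)
r(c, t) = -5/2 (r(c, t) = -½*(-5)*(-1) = (5/2)*(-1) = -5/2)
r(W(3), -56)/Q = -5/(2*1287/4508) = -5/2*4508/1287 = -11270/1287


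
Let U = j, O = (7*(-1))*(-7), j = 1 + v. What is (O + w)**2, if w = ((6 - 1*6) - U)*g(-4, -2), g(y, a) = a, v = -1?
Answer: 2401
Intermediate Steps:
j = 0 (j = 1 - 1 = 0)
O = 49 (O = -7*(-7) = 49)
U = 0
w = 0 (w = ((6 - 1*6) - 1*0)*(-2) = ((6 - 6) + 0)*(-2) = (0 + 0)*(-2) = 0*(-2) = 0)
(O + w)**2 = (49 + 0)**2 = 49**2 = 2401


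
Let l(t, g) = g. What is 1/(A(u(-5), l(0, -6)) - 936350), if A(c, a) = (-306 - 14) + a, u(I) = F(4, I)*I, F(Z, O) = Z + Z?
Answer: -1/936676 ≈ -1.0676e-6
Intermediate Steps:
F(Z, O) = 2*Z
u(I) = 8*I (u(I) = (2*4)*I = 8*I)
A(c, a) = -320 + a
1/(A(u(-5), l(0, -6)) - 936350) = 1/((-320 - 6) - 936350) = 1/(-326 - 936350) = 1/(-936676) = -1/936676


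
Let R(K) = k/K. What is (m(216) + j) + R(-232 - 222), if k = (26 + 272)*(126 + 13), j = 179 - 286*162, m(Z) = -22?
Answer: -10502436/227 ≈ -46266.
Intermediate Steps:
j = -46153 (j = 179 - 46332 = -46153)
k = 41422 (k = 298*139 = 41422)
R(K) = 41422/K
(m(216) + j) + R(-232 - 222) = (-22 - 46153) + 41422/(-232 - 222) = -46175 + 41422/(-454) = -46175 + 41422*(-1/454) = -46175 - 20711/227 = -10502436/227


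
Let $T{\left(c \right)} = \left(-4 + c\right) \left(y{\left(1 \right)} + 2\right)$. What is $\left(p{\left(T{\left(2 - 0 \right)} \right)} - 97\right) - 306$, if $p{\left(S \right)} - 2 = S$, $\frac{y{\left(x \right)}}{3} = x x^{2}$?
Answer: $-411$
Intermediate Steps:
$y{\left(x \right)} = 3 x^{3}$ ($y{\left(x \right)} = 3 x x^{2} = 3 x^{3}$)
$T{\left(c \right)} = -20 + 5 c$ ($T{\left(c \right)} = \left(-4 + c\right) \left(3 \cdot 1^{3} + 2\right) = \left(-4 + c\right) \left(3 \cdot 1 + 2\right) = \left(-4 + c\right) \left(3 + 2\right) = \left(-4 + c\right) 5 = -20 + 5 c$)
$p{\left(S \right)} = 2 + S$
$\left(p{\left(T{\left(2 - 0 \right)} \right)} - 97\right) - 306 = \left(\left(2 - \left(20 - 5 \left(2 - 0\right)\right)\right) - 97\right) - 306 = \left(\left(2 - \left(20 - 5 \left(2 + 0\right)\right)\right) - 97\right) - 306 = \left(\left(2 + \left(-20 + 5 \cdot 2\right)\right) - 97\right) - 306 = \left(\left(2 + \left(-20 + 10\right)\right) - 97\right) - 306 = \left(\left(2 - 10\right) - 97\right) - 306 = \left(-8 - 97\right) - 306 = -105 - 306 = -411$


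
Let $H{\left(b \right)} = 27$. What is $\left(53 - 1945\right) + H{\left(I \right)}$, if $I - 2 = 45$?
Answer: $-1865$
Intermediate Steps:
$I = 47$ ($I = 2 + 45 = 47$)
$\left(53 - 1945\right) + H{\left(I \right)} = \left(53 - 1945\right) + 27 = -1892 + 27 = -1865$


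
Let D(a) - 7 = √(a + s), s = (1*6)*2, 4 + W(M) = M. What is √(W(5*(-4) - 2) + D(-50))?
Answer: √(-19 + I*√38) ≈ 0.69821 + 4.4145*I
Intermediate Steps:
W(M) = -4 + M
s = 12 (s = 6*2 = 12)
D(a) = 7 + √(12 + a) (D(a) = 7 + √(a + 12) = 7 + √(12 + a))
√(W(5*(-4) - 2) + D(-50)) = √((-4 + (5*(-4) - 2)) + (7 + √(12 - 50))) = √((-4 + (-20 - 2)) + (7 + √(-38))) = √((-4 - 22) + (7 + I*√38)) = √(-26 + (7 + I*√38)) = √(-19 + I*√38)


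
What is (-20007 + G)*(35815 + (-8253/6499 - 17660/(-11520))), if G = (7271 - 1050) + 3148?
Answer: -79236383830359/207968 ≈ -3.8100e+8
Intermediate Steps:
G = 9369 (G = 6221 + 3148 = 9369)
(-20007 + G)*(35815 + (-8253/6499 - 17660/(-11520))) = (-20007 + 9369)*(35815 + (-8253/6499 - 17660/(-11520))) = -10638*(35815 + (-8253*1/6499 - 17660*(-1/11520))) = -10638*(35815 + (-8253/6499 + 883/576)) = -10638*(35815 + 984889/3743424) = -10638*134071715449/3743424 = -79236383830359/207968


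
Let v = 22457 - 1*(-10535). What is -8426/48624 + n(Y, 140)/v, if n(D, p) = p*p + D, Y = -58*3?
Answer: 20830601/50131344 ≈ 0.41552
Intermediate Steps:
v = 32992 (v = 22457 + 10535 = 32992)
Y = -174
n(D, p) = D + p**2 (n(D, p) = p**2 + D = D + p**2)
-8426/48624 + n(Y, 140)/v = -8426/48624 + (-174 + 140**2)/32992 = -8426*1/48624 + (-174 + 19600)*(1/32992) = -4213/24312 + 19426*(1/32992) = -4213/24312 + 9713/16496 = 20830601/50131344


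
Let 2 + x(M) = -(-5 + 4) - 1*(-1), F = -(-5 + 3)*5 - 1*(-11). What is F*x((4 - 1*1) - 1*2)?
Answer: 0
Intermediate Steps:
F = 21 (F = -(-2)*5 + 11 = -1*(-10) + 11 = 10 + 11 = 21)
x(M) = 0 (x(M) = -2 + (-(-5 + 4) - 1*(-1)) = -2 + (-1*(-1) + 1) = -2 + (1 + 1) = -2 + 2 = 0)
F*x((4 - 1*1) - 1*2) = 21*0 = 0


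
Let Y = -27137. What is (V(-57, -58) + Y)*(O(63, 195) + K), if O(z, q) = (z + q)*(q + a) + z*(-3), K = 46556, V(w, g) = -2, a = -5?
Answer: -2588707793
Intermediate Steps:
O(z, q) = -3*z + (-5 + q)*(q + z) (O(z, q) = (z + q)*(q - 5) + z*(-3) = (q + z)*(-5 + q) - 3*z = (-5 + q)*(q + z) - 3*z = -3*z + (-5 + q)*(q + z))
(V(-57, -58) + Y)*(O(63, 195) + K) = (-2 - 27137)*((195² - 8*63 - 5*195 + 195*63) + 46556) = -27139*((38025 - 504 - 975 + 12285) + 46556) = -27139*(48831 + 46556) = -27139*95387 = -2588707793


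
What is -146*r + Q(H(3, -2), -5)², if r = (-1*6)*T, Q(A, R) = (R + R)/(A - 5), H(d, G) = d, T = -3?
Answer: -2603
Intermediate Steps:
Q(A, R) = 2*R/(-5 + A) (Q(A, R) = (2*R)/(-5 + A) = 2*R/(-5 + A))
r = 18 (r = -1*6*(-3) = -6*(-3) = 18)
-146*r + Q(H(3, -2), -5)² = -146*18 + (2*(-5)/(-5 + 3))² = -2628 + (2*(-5)/(-2))² = -2628 + (2*(-5)*(-½))² = -2628 + 5² = -2628 + 25 = -2603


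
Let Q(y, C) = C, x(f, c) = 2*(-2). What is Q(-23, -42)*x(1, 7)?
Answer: 168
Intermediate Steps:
x(f, c) = -4
Q(-23, -42)*x(1, 7) = -42*(-4) = 168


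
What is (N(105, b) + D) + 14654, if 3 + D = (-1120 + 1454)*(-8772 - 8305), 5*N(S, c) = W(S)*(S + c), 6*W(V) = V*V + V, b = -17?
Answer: -5656419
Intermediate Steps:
W(V) = V/6 + V²/6 (W(V) = (V*V + V)/6 = (V² + V)/6 = (V + V²)/6 = V/6 + V²/6)
N(S, c) = S*(1 + S)*(S + c)/30 (N(S, c) = ((S*(1 + S)/6)*(S + c))/5 = (S*(1 + S)*(S + c)/6)/5 = S*(1 + S)*(S + c)/30)
D = -5703721 (D = -3 + (-1120 + 1454)*(-8772 - 8305) = -3 + 334*(-17077) = -3 - 5703718 = -5703721)
(N(105, b) + D) + 14654 = ((1/30)*105*(1 + 105)*(105 - 17) - 5703721) + 14654 = ((1/30)*105*106*88 - 5703721) + 14654 = (32648 - 5703721) + 14654 = -5671073 + 14654 = -5656419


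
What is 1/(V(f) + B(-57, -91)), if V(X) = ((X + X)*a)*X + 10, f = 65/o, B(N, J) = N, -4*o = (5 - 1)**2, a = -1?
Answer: -8/4601 ≈ -0.0017388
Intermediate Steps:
o = -4 (o = -(5 - 1)**2/4 = -1/4*4**2 = -1/4*16 = -4)
f = -65/4 (f = 65/(-4) = 65*(-1/4) = -65/4 ≈ -16.250)
V(X) = 10 - 2*X**2 (V(X) = ((X + X)*(-1))*X + 10 = ((2*X)*(-1))*X + 10 = (-2*X)*X + 10 = -2*X**2 + 10 = 10 - 2*X**2)
1/(V(f) + B(-57, -91)) = 1/((10 - 2*(-65/4)**2) - 57) = 1/((10 - 2*4225/16) - 57) = 1/((10 - 4225/8) - 57) = 1/(-4145/8 - 57) = 1/(-4601/8) = -8/4601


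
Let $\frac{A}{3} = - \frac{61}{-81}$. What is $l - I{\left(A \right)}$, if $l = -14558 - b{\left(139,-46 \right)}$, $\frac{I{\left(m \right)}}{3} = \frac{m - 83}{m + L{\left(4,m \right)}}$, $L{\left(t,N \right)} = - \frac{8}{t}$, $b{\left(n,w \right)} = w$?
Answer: $- \frac{95044}{7} \approx -13578.0$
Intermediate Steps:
$A = \frac{61}{27}$ ($A = 3 \left(- \frac{61}{-81}\right) = 3 \left(\left(-61\right) \left(- \frac{1}{81}\right)\right) = 3 \cdot \frac{61}{81} = \frac{61}{27} \approx 2.2593$)
$I{\left(m \right)} = \frac{3 \left(-83 + m\right)}{-2 + m}$ ($I{\left(m \right)} = 3 \frac{m - 83}{m - \frac{8}{4}} = 3 \frac{-83 + m}{m - 2} = 3 \frac{-83 + m}{-2 + m} = \frac{3 \left(-83 + m\right)}{-2 + m}$)
$l = -14512$ ($l = -14558 - -46 = -14558 + 46 = -14512$)
$l - I{\left(A \right)} = -14512 - \frac{3 \left(-83 + \frac{61}{27}\right)}{-2 + \frac{61}{27}} = -14512 - 3 \frac{1}{\frac{7}{27}} \left(- \frac{2180}{27}\right) = -14512 - 3 \cdot \frac{27}{7} \left(- \frac{2180}{27}\right) = -14512 - - \frac{6540}{7} = -14512 + \frac{6540}{7} = - \frac{95044}{7}$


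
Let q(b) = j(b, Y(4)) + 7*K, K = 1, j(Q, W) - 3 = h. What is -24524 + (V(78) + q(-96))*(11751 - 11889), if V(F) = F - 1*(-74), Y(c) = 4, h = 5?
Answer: -47570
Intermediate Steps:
j(Q, W) = 8 (j(Q, W) = 3 + 5 = 8)
V(F) = 74 + F (V(F) = F + 74 = 74 + F)
q(b) = 15 (q(b) = 8 + 7*1 = 8 + 7 = 15)
-24524 + (V(78) + q(-96))*(11751 - 11889) = -24524 + ((74 + 78) + 15)*(11751 - 11889) = -24524 + (152 + 15)*(-138) = -24524 + 167*(-138) = -24524 - 23046 = -47570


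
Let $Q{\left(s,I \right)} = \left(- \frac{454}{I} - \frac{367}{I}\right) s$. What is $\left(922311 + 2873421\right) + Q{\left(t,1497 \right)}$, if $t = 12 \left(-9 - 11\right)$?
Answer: $\frac{1894135948}{499} \approx 3.7959 \cdot 10^{6}$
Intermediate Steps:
$t = -240$ ($t = 12 \left(-20\right) = -240$)
$Q{\left(s,I \right)} = - \frac{821 s}{I}$ ($Q{\left(s,I \right)} = - \frac{821}{I} s = - \frac{821 s}{I}$)
$\left(922311 + 2873421\right) + Q{\left(t,1497 \right)} = \left(922311 + 2873421\right) - - \frac{197040}{1497} = 3795732 - \left(-197040\right) \frac{1}{1497} = 3795732 + \frac{65680}{499} = \frac{1894135948}{499}$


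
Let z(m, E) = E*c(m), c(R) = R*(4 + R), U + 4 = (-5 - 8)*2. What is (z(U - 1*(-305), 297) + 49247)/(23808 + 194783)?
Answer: 22836572/218591 ≈ 104.47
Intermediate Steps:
U = -30 (U = -4 + (-5 - 8)*2 = -4 - 13*2 = -4 - 26 = -30)
z(m, E) = E*m*(4 + m) (z(m, E) = E*(m*(4 + m)) = E*m*(4 + m))
(z(U - 1*(-305), 297) + 49247)/(23808 + 194783) = (297*(-30 - 1*(-305))*(4 + (-30 - 1*(-305))) + 49247)/(23808 + 194783) = (297*(-30 + 305)*(4 + (-30 + 305)) + 49247)/218591 = (297*275*(4 + 275) + 49247)*(1/218591) = (297*275*279 + 49247)*(1/218591) = (22787325 + 49247)*(1/218591) = 22836572*(1/218591) = 22836572/218591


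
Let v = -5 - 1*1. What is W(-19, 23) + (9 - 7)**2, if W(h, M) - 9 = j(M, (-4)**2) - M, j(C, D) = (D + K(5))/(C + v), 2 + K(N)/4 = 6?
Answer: -138/17 ≈ -8.1176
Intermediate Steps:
K(N) = 16 (K(N) = -8 + 4*6 = -8 + 24 = 16)
v = -6 (v = -5 - 1 = -6)
j(C, D) = (16 + D)/(-6 + C) (j(C, D) = (D + 16)/(C - 6) = (16 + D)/(-6 + C))
W(h, M) = 9 - M + 32/(-6 + M) (W(h, M) = 9 + ((16 + (-4)**2)/(-6 + M) - M) = 9 + ((16 + 16)/(-6 + M) - M) = 9 + (32/(-6 + M) - M) = 9 + (-M + 32/(-6 + M)) = 9 - M + 32/(-6 + M))
W(-19, 23) + (9 - 7)**2 = (32 + (-6 + 23)*(9 - 1*23))/(-6 + 23) + (9 - 7)**2 = (32 + 17*(9 - 23))/17 + 2**2 = (32 + 17*(-14))/17 + 4 = (32 - 238)/17 + 4 = (1/17)*(-206) + 4 = -206/17 + 4 = -138/17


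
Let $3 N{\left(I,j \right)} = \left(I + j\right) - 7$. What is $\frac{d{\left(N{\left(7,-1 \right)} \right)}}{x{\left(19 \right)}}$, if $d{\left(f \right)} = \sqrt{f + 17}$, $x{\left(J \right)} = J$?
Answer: $\frac{5 \sqrt{6}}{57} \approx 0.21487$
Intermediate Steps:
$N{\left(I,j \right)} = - \frac{7}{3} + \frac{I}{3} + \frac{j}{3}$ ($N{\left(I,j \right)} = \frac{\left(I + j\right) - 7}{3} = \frac{-7 + I + j}{3} = - \frac{7}{3} + \frac{I}{3} + \frac{j}{3}$)
$d{\left(f \right)} = \sqrt{17 + f}$
$\frac{d{\left(N{\left(7,-1 \right)} \right)}}{x{\left(19 \right)}} = \frac{\sqrt{17 + \left(- \frac{7}{3} + \frac{1}{3} \cdot 7 + \frac{1}{3} \left(-1\right)\right)}}{19} = \sqrt{17 - \frac{1}{3}} \cdot \frac{1}{19} = \sqrt{\frac{50}{3}} \cdot \frac{1}{19} = \frac{5 \sqrt{6}}{3} \cdot \frac{1}{19} = \frac{5 \sqrt{6}}{57}$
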